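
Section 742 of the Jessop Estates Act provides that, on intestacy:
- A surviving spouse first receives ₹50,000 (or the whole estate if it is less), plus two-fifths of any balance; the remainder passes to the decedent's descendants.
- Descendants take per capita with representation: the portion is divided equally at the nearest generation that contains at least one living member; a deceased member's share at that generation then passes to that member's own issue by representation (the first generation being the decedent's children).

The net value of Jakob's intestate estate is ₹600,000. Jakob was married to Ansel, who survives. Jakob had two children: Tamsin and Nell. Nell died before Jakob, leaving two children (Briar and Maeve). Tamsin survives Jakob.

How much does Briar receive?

Ansel first takes ₹50,000, leaving a balance of ₹550,000. Ansel then takes two-fifths of the balance (₹220,000), for a total of ₹270,000. The remaining ₹330,000 passes to the descendants.
The descendants' portion (₹330,000) is divided into 2 shares of ₹165,000: Tamsin takes ₹165,000; Nell's ₹165,000 share passes to Nell's issue.
Nell's share (₹165,000) is divided into 2 shares of ₹82,500: Briar and Maeve each take ₹82,500.

Briar receives ₹82,500.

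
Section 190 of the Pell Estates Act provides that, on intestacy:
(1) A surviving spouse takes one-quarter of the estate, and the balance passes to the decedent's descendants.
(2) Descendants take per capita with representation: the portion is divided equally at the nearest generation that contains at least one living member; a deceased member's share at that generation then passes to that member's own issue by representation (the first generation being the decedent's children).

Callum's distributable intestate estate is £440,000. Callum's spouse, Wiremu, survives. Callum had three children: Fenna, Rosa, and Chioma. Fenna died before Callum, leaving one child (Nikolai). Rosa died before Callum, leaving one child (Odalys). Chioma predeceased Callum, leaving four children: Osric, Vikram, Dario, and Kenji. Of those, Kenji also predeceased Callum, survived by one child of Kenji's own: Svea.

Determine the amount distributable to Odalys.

Wiremu takes one-quarter of £440,000 = £110,000. The remaining £330,000 passes to the descendants.
No child survives, so the initial division is made at the grandchildren's generation.
The descendants' portion (£330,000) is divided into 6 shares of £55,000: Nikolai, Odalys, Osric, Vikram, and Dario each take £55,000; Kenji's £55,000 share passes to Kenji's issue.
Kenji's share (£55,000) passes entirely to Svea.

Odalys receives £55,000.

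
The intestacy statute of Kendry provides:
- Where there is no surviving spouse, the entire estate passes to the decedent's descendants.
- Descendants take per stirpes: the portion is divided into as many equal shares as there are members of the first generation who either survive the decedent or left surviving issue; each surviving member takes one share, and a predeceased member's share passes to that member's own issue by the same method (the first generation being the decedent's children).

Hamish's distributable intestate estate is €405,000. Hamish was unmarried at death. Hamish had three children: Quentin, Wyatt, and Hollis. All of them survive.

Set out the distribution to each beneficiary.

Quentin: €135,000; Wyatt: €135,000; Hollis: €135,000

The entire €405,000 passes to the descendants.
That amount (€405,000) is divided into 3 shares of €135,000: Quentin, Wyatt, and Hollis each take €135,000.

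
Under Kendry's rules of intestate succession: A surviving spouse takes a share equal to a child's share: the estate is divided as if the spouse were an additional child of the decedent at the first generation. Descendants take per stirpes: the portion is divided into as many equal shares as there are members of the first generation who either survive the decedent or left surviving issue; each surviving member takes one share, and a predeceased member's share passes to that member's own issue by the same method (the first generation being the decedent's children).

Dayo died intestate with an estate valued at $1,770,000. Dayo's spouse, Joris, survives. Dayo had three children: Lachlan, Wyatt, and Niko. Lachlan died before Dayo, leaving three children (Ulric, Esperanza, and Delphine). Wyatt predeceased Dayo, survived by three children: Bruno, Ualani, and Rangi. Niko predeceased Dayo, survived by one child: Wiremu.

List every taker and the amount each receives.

Joris: $442,500; Ulric: $147,500; Esperanza: $147,500; Delphine: $147,500; Bruno: $147,500; Ualani: $147,500; Rangi: $147,500; Wiremu: $442,500

The spouse counts as an additional share at the children's level, so there are 4 primary shares of $442,500. Joris takes one such share ($442,500).
The children's combined portion ($1,327,500) is divided into 3 shares of $442,500: Lachlan's $442,500 share passes to Lachlan's issue; Wyatt's $442,500 share passes to Wyatt's issue; Niko's $442,500 share passes to Niko's issue.
Lachlan's share ($442,500) is divided into 3 shares of $147,500: Ulric, Esperanza, and Delphine each take $147,500.
Wyatt's share ($442,500) is divided into 3 shares of $147,500: Bruno, Ualani, and Rangi each take $147,500.
Niko's share ($442,500) passes entirely to Wiremu.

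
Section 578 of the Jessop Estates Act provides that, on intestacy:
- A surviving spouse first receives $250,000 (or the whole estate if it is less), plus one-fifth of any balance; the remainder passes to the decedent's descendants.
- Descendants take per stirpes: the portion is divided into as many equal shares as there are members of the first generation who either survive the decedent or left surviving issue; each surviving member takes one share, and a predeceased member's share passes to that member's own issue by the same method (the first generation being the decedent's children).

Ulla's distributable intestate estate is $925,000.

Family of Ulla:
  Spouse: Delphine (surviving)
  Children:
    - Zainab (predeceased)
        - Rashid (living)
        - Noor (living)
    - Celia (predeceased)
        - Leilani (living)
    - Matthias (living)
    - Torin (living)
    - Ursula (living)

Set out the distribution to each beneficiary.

Delphine: $385,000; Rashid: $54,000; Noor: $54,000; Leilani: $108,000; Matthias: $108,000; Torin: $108,000; Ursula: $108,000

Delphine first takes $250,000, leaving a balance of $675,000. Delphine then takes one-fifth of the balance ($135,000), for a total of $385,000. The remaining $540,000 passes to the descendants.
The descendants' portion ($540,000) is divided into 5 shares of $108,000: Matthias, Torin, and Ursula each take $108,000; Zainab's $108,000 share passes to Zainab's issue; Celia's $108,000 share passes to Celia's issue.
Zainab's share ($108,000) is divided into 2 shares of $54,000: Rashid and Noor each take $54,000.
Celia's share ($108,000) passes entirely to Leilani.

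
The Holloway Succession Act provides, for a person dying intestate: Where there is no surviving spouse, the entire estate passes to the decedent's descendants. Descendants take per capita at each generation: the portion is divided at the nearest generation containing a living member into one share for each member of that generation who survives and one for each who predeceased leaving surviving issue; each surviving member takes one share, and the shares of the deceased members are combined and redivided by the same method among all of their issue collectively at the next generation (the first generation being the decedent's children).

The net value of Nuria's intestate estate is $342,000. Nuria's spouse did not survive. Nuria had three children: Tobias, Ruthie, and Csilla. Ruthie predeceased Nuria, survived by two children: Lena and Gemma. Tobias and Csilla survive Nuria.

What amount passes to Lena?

The entire $342,000 passes to the descendants.
That amount ($342,000) is divided at the children's generation into 3 shares of $114,000. Tobias and Csilla each take $114,000. The remaining share for the deceased Ruthie ($114,000) is carried to the next generation.
That pool ($114,000) is divided at the grandchildren's generation equally among Lena and Gemma: $57,000 each.

Lena receives $57,000.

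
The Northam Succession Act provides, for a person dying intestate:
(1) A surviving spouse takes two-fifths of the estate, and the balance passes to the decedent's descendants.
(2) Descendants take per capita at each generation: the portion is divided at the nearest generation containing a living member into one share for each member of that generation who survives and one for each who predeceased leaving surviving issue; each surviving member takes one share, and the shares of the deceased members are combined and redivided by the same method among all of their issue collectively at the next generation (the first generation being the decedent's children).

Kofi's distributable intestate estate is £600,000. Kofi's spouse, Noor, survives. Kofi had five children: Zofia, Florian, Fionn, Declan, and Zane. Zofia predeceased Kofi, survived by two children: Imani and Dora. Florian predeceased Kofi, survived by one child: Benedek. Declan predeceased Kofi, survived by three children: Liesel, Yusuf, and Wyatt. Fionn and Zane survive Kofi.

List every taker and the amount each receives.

Noor takes two-fifths of £600,000 = £240,000. The remaining £360,000 passes to the descendants.
The descendants' portion (£360,000) is divided at the children's generation into 5 shares of £72,000. Fionn and Zane each take £72,000. The 3 shares of the deceased (Zofia, Florian, and Declan) are combined into a pool of £216,000.
That pool (£216,000) is divided at the grandchildren's generation equally among Imani, Dora, Benedek, Liesel, Yusuf, and Wyatt: £36,000 each.

Noor: £240,000; Imani: £36,000; Dora: £36,000; Benedek: £36,000; Fionn: £72,000; Liesel: £36,000; Yusuf: £36,000; Wyatt: £36,000; Zane: £72,000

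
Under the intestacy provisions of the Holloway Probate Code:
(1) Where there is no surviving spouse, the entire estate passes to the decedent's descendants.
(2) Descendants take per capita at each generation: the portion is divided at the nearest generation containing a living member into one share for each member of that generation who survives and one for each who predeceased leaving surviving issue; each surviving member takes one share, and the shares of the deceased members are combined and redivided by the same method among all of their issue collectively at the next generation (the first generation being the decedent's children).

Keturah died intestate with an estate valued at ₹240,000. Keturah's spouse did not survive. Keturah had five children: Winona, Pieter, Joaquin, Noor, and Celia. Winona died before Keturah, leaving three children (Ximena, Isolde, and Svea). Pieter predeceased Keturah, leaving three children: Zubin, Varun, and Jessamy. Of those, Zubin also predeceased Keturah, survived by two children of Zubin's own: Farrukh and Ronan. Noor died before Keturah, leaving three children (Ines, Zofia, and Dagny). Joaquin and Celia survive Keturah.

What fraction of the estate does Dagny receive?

Dagny receives 1/15 of the estate.

The entire ₹240,000 passes to the descendants.
That amount (₹240,000) is divided at the children's generation into 5 shares of ₹48,000. Joaquin and Celia each take ₹48,000. The 3 shares of the deceased (Winona, Pieter, and Noor) are combined into a pool of ₹144,000.
That pool (₹144,000) is divided at the grandchildren's generation into 9 shares of ₹16,000. Ximena, Isolde, Svea, Varun, Jessamy, Ines, Zofia, and Dagny each take ₹16,000. The remaining share for the deceased Zubin (₹16,000) is carried to the next generation.
That pool (₹16,000) is divided at the great-grandchildren's generation equally among Farrukh and Ronan: ₹8,000 each.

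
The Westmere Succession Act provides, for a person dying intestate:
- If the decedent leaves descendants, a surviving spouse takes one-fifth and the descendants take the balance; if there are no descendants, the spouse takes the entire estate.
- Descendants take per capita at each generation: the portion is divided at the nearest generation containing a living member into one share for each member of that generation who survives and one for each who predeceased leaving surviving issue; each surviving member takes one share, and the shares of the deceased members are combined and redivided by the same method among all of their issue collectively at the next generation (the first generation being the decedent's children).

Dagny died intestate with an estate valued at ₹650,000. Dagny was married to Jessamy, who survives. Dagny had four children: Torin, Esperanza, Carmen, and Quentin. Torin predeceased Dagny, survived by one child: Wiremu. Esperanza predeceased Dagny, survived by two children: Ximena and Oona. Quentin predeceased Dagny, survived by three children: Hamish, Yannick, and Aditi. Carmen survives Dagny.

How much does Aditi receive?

Jessamy takes one-fifth of ₹650,000 = ₹130,000. The remaining ₹520,000 passes to the descendants.
The descendants' portion (₹520,000) is divided at the children's generation into 4 shares of ₹130,000. Carmen takes ₹130,000. The 3 shares of the deceased (Torin, Esperanza, and Quentin) are combined into a pool of ₹390,000.
That pool (₹390,000) is divided at the grandchildren's generation equally among Wiremu, Ximena, Oona, Hamish, Yannick, and Aditi: ₹65,000 each.

Aditi receives ₹65,000.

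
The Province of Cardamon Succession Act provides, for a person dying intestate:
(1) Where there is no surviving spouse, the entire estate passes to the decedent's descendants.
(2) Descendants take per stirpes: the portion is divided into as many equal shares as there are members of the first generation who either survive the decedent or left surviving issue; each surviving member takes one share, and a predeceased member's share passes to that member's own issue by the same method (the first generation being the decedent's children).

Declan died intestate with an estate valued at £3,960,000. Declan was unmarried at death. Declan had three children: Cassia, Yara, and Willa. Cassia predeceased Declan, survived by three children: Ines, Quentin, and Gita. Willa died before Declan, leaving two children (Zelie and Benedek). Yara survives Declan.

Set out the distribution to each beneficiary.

Ines: £440,000; Quentin: £440,000; Gita: £440,000; Yara: £1,320,000; Zelie: £660,000; Benedek: £660,000

The entire £3,960,000 passes to the descendants.
That amount (£3,960,000) is divided into 3 shares of £1,320,000: Yara takes £1,320,000; Cassia's £1,320,000 share passes to Cassia's issue; Willa's £1,320,000 share passes to Willa's issue.
Cassia's share (£1,320,000) is divided into 3 shares of £440,000: Ines, Quentin, and Gita each take £440,000.
Willa's share (£1,320,000) is divided into 2 shares of £660,000: Zelie and Benedek each take £660,000.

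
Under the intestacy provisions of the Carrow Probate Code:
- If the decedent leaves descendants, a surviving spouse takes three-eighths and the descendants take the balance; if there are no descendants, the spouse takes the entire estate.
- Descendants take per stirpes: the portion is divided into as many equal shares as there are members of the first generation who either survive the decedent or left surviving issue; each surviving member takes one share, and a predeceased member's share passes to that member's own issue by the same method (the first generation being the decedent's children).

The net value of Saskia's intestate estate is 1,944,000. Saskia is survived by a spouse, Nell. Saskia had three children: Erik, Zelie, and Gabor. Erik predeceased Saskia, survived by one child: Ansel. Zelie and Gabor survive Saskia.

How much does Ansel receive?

Ansel receives 405,000.

Nell takes three-eighths of 1,944,000 = 729,000. The remaining 1,215,000 passes to the descendants.
The descendants' portion (1,215,000) is divided into 3 shares of 405,000: Zelie and Gabor each take 405,000; Erik's 405,000 share passes to Erik's issue.
Erik's share (405,000) passes entirely to Ansel.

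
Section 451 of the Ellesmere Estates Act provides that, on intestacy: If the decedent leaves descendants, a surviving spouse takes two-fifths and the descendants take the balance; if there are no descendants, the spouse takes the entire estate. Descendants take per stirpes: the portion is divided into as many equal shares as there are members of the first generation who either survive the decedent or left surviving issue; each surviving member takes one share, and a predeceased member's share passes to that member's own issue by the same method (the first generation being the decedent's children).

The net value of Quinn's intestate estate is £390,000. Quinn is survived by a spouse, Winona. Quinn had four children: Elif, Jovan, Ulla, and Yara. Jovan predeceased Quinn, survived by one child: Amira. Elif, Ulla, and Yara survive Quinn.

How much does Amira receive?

Winona takes two-fifths of £390,000 = £156,000. The remaining £234,000 passes to the descendants.
The descendants' portion (£234,000) is divided into 4 shares of £58,500: Elif, Ulla, and Yara each take £58,500; Jovan's £58,500 share passes to Jovan's issue.
Jovan's share (£58,500) passes entirely to Amira.

Amira receives £58,500.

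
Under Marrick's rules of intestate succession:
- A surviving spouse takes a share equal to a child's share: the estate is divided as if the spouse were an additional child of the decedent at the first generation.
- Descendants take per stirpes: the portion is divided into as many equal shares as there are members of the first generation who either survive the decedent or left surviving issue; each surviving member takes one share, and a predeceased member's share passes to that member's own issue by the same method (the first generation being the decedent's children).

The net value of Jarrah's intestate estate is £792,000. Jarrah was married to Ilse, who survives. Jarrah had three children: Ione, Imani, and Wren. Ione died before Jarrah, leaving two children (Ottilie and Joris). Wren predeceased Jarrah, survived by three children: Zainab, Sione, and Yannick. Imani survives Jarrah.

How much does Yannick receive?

The spouse counts as an additional share at the children's level, so there are 4 primary shares of £198,000. Ilse takes one such share (£198,000).
The children's combined portion (£594,000) is divided into 3 shares of £198,000: Imani takes £198,000; Ione's £198,000 share passes to Ione's issue; Wren's £198,000 share passes to Wren's issue.
Ione's share (£198,000) is divided into 2 shares of £99,000: Ottilie and Joris each take £99,000.
Wren's share (£198,000) is divided into 3 shares of £66,000: Zainab, Sione, and Yannick each take £66,000.

Yannick receives £66,000.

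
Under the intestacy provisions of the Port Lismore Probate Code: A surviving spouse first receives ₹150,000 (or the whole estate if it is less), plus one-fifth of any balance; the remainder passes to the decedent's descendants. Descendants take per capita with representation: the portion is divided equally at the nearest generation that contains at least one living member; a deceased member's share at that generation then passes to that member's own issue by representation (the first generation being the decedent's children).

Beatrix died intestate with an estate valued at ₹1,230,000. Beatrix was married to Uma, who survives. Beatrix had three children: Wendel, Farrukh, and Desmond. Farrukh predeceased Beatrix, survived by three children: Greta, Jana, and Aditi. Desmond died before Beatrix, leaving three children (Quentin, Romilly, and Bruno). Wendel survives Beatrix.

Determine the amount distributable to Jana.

Uma first takes ₹150,000, leaving a balance of ₹1,080,000. Uma then takes one-fifth of the balance (₹216,000), for a total of ₹366,000. The remaining ₹864,000 passes to the descendants.
The descendants' portion (₹864,000) is divided into 3 shares of ₹288,000: Wendel takes ₹288,000; Farrukh's ₹288,000 share passes to Farrukh's issue; Desmond's ₹288,000 share passes to Desmond's issue.
Farrukh's share (₹288,000) is divided into 3 shares of ₹96,000: Greta, Jana, and Aditi each take ₹96,000.
Desmond's share (₹288,000) is divided into 3 shares of ₹96,000: Quentin, Romilly, and Bruno each take ₹96,000.

Jana receives ₹96,000.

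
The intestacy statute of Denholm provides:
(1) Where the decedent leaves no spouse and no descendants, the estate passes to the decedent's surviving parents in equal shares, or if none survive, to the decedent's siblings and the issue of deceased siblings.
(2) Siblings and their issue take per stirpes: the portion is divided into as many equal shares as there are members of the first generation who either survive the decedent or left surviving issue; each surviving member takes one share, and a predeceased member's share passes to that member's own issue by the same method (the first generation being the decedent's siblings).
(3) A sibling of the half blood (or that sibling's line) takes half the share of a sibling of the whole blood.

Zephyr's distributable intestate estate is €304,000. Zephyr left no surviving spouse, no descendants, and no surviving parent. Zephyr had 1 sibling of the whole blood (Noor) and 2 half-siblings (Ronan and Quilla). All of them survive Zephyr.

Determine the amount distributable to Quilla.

The entire €304,000 passes to the siblings and their issue.
Counting each half-blood sibling's line as half a unit, there are 2 units in €304,000, so one unit is €152,000. Whole-blood lines (Noor) take €152,000 each; half-blood lines (Ronan and Quilla) take €76,000 each.

Quilla receives €76,000.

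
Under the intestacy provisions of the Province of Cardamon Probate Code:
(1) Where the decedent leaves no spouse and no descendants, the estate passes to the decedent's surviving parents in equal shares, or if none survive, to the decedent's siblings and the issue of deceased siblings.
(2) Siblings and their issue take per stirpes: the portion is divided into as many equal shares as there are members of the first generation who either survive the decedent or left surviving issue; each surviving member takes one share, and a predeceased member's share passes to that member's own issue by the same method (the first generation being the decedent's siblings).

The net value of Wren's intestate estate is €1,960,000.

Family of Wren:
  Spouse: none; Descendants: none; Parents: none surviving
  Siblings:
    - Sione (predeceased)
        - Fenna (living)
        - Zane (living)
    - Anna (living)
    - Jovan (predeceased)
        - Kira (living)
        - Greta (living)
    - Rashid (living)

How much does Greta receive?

Greta receives €245,000.

The entire €1,960,000 passes to the siblings and their issue.
That amount (€1,960,000) is divided into 4 shares of €490,000: Anna and Rashid each take €490,000; Sione's €490,000 share passes to Sione's issue; Jovan's €490,000 share passes to Jovan's issue.
Sione's share (€490,000) is divided into 2 shares of €245,000: Fenna and Zane each take €245,000.
Jovan's share (€490,000) is divided into 2 shares of €245,000: Kira and Greta each take €245,000.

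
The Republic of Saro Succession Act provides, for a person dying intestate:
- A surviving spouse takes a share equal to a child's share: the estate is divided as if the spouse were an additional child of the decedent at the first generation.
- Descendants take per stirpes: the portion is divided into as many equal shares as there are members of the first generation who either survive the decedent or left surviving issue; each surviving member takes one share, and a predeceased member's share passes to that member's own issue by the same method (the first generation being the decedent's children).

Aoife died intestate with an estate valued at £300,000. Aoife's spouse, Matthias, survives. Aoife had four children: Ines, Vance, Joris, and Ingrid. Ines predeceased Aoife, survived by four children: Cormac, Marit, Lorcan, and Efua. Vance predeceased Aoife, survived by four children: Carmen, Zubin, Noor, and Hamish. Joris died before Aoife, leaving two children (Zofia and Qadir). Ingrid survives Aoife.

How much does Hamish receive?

The spouse counts as an additional share at the children's level, so there are 5 primary shares of £60,000. Matthias takes one such share (£60,000).
The children's combined portion (£240,000) is divided into 4 shares of £60,000: Ingrid takes £60,000; Ines's £60,000 share passes to Ines's issue; Vance's £60,000 share passes to Vance's issue; Joris's £60,000 share passes to Joris's issue.
Ines's share (£60,000) is divided into 4 shares of £15,000: Cormac, Marit, Lorcan, and Efua each take £15,000.
Vance's share (£60,000) is divided into 4 shares of £15,000: Carmen, Zubin, Noor, and Hamish each take £15,000.
Joris's share (£60,000) is divided into 2 shares of £30,000: Zofia and Qadir each take £30,000.

Hamish receives £15,000.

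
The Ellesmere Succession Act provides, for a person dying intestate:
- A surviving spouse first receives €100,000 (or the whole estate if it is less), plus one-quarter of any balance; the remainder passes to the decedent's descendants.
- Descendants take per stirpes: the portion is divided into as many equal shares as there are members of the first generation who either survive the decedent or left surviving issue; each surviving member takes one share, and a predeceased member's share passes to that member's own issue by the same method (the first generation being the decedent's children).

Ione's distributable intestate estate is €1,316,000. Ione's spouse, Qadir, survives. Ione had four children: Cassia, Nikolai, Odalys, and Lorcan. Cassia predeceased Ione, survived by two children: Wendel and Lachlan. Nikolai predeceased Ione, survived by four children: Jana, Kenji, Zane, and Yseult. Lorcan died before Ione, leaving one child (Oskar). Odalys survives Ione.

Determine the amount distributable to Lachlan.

Qadir first takes €100,000, leaving a balance of €1,216,000. Qadir then takes one-quarter of the balance (€304,000), for a total of €404,000. The remaining €912,000 passes to the descendants.
The descendants' portion (€912,000) is divided into 4 shares of €228,000: Odalys takes €228,000; Cassia's €228,000 share passes to Cassia's issue; Nikolai's €228,000 share passes to Nikolai's issue; Lorcan's €228,000 share passes to Lorcan's issue.
Cassia's share (€228,000) is divided into 2 shares of €114,000: Wendel and Lachlan each take €114,000.
Nikolai's share (€228,000) is divided into 4 shares of €57,000: Jana, Kenji, Zane, and Yseult each take €57,000.
Lorcan's share (€228,000) passes entirely to Oskar.

Lachlan receives €114,000.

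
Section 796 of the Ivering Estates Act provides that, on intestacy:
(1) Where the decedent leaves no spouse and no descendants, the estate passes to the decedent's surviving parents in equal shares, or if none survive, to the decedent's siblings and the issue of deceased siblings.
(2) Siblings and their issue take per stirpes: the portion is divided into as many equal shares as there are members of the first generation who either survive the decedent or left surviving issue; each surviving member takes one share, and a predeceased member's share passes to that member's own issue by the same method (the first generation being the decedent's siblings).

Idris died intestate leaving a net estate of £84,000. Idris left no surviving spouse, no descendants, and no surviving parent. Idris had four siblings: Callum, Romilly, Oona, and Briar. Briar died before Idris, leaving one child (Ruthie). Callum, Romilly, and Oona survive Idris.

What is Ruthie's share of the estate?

Ruthie receives £21,000.

The entire £84,000 passes to the siblings and their issue.
That amount (£84,000) is divided into 4 shares of £21,000: Callum, Romilly, and Oona each take £21,000; Briar's £21,000 share passes to Briar's issue.
Briar's share (£21,000) passes entirely to Ruthie.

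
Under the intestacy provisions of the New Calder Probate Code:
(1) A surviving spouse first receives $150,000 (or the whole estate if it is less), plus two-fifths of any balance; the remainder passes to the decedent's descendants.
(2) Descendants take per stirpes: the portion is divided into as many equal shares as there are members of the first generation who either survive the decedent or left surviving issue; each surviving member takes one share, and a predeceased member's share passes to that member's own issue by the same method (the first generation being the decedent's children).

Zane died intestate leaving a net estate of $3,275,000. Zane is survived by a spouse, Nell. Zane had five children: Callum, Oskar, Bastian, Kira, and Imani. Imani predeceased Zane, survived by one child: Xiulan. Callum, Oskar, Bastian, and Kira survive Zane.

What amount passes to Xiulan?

Xiulan receives $375,000.

Nell first takes $150,000, leaving a balance of $3,125,000. Nell then takes two-fifths of the balance ($1,250,000), for a total of $1,400,000. The remaining $1,875,000 passes to the descendants.
The descendants' portion ($1,875,000) is divided into 5 shares of $375,000: Callum, Oskar, Bastian, and Kira each take $375,000; Imani's $375,000 share passes to Imani's issue.
Imani's share ($375,000) passes entirely to Xiulan.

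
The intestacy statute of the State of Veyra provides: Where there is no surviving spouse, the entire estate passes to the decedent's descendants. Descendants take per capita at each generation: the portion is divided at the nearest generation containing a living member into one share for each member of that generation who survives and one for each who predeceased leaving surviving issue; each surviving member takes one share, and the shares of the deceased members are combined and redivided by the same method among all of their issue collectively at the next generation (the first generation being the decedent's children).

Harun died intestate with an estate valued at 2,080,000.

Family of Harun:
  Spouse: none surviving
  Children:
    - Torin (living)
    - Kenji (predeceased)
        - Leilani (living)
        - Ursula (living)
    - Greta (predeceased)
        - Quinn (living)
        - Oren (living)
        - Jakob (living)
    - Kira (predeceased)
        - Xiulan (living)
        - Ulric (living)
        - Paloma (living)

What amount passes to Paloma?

Paloma receives 195,000.

The entire 2,080,000 passes to the descendants.
That amount (2,080,000) is divided at the children's generation into 4 shares of 520,000. Torin takes 520,000. The 3 shares of the deceased (Kenji, Greta, and Kira) are combined into a pool of 1,560,000.
That pool (1,560,000) is divided at the grandchildren's generation equally among Leilani, Ursula, Quinn, Oren, Jakob, Xiulan, Ulric, and Paloma: 195,000 each.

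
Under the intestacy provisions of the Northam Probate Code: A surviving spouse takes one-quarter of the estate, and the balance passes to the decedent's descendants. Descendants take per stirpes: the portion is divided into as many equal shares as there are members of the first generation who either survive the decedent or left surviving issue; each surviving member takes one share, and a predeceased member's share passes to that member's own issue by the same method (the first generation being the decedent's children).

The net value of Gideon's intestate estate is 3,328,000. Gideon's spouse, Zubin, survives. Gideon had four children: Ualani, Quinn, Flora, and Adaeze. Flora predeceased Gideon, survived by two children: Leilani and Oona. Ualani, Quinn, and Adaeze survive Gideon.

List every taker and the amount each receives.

Zubin: 832,000; Ualani: 624,000; Quinn: 624,000; Leilani: 312,000; Oona: 312,000; Adaeze: 624,000

Zubin takes one-quarter of 3,328,000 = 832,000. The remaining 2,496,000 passes to the descendants.
The descendants' portion (2,496,000) is divided into 4 shares of 624,000: Ualani, Quinn, and Adaeze each take 624,000; Flora's 624,000 share passes to Flora's issue.
Flora's share (624,000) is divided into 2 shares of 312,000: Leilani and Oona each take 312,000.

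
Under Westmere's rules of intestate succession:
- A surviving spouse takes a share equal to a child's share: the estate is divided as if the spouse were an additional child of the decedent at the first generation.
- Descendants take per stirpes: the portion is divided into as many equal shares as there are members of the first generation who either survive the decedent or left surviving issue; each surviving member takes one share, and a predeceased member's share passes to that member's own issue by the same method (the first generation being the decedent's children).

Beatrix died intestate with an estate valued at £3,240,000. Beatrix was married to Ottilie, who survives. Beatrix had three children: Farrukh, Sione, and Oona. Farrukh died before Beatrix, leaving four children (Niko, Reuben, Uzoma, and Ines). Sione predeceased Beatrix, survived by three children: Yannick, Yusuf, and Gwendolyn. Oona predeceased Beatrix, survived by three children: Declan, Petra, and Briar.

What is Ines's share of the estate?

Ines receives £202,500.

The spouse counts as an additional share at the children's level, so there are 4 primary shares of £810,000. Ottilie takes one such share (£810,000).
The children's combined portion (£2,430,000) is divided into 3 shares of £810,000: Farrukh's £810,000 share passes to Farrukh's issue; Sione's £810,000 share passes to Sione's issue; Oona's £810,000 share passes to Oona's issue.
Farrukh's share (£810,000) is divided into 4 shares of £202,500: Niko, Reuben, Uzoma, and Ines each take £202,500.
Sione's share (£810,000) is divided into 3 shares of £270,000: Yannick, Yusuf, and Gwendolyn each take £270,000.
Oona's share (£810,000) is divided into 3 shares of £270,000: Declan, Petra, and Briar each take £270,000.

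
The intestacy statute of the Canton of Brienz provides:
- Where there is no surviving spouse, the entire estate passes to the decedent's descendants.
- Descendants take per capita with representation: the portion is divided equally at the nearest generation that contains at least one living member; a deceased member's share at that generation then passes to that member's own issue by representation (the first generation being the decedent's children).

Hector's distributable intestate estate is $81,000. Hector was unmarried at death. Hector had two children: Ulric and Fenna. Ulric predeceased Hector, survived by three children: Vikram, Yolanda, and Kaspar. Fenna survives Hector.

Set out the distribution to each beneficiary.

Vikram: $13,500; Yolanda: $13,500; Kaspar: $13,500; Fenna: $40,500

The entire $81,000 passes to the descendants.
That amount ($81,000) is divided into 2 shares of $40,500: Fenna takes $40,500; Ulric's $40,500 share passes to Ulric's issue.
Ulric's share ($40,500) is divided into 3 shares of $13,500: Vikram, Yolanda, and Kaspar each take $13,500.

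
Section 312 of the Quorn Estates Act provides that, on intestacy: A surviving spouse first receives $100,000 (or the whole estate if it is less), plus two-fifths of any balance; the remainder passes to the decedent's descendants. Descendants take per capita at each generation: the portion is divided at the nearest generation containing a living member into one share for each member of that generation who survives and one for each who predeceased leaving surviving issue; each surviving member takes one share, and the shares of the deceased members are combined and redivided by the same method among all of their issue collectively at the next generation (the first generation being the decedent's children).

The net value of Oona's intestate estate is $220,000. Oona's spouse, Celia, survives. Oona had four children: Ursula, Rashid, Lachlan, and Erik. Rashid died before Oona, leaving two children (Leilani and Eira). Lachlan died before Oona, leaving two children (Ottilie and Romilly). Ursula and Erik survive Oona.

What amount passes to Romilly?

Celia first takes $100,000, leaving a balance of $120,000. Celia then takes two-fifths of the balance ($48,000), for a total of $148,000. The remaining $72,000 passes to the descendants.
The descendants' portion ($72,000) is divided at the children's generation into 4 shares of $18,000. Ursula and Erik each take $18,000. The 2 shares of the deceased (Rashid and Lachlan) are combined into a pool of $36,000.
That pool ($36,000) is divided at the grandchildren's generation equally among Leilani, Eira, Ottilie, and Romilly: $9,000 each.

Romilly receives $9,000.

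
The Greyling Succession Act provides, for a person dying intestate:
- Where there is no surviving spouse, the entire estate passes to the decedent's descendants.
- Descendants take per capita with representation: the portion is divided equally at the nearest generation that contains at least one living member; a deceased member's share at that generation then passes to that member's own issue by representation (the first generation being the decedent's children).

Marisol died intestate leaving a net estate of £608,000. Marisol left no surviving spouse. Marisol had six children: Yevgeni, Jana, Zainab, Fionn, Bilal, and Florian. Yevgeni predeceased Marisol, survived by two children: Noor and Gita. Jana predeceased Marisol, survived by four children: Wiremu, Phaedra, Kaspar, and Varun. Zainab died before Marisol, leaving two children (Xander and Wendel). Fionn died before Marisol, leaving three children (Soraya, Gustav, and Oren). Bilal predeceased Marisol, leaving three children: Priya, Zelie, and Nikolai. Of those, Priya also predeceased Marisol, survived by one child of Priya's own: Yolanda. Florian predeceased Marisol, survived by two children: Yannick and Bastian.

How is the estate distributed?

The entire £608,000 passes to the descendants.
No child survives, so the initial division is made at the grandchildren's generation.
That amount (£608,000) is divided into 16 shares of £38,000: Noor, Gita, Wiremu, Phaedra, Kaspar, Varun, Xander, Wendel, Soraya, Gustav, Oren, Zelie, Nikolai, Yannick, and Bastian each take £38,000; Priya's £38,000 share passes to Priya's issue.
Priya's share (£38,000) passes entirely to Yolanda.

Noor: £38,000; Gita: £38,000; Wiremu: £38,000; Phaedra: £38,000; Kaspar: £38,000; Varun: £38,000; Xander: £38,000; Wendel: £38,000; Soraya: £38,000; Gustav: £38,000; Oren: £38,000; Yolanda: £38,000; Zelie: £38,000; Nikolai: £38,000; Yannick: £38,000; Bastian: £38,000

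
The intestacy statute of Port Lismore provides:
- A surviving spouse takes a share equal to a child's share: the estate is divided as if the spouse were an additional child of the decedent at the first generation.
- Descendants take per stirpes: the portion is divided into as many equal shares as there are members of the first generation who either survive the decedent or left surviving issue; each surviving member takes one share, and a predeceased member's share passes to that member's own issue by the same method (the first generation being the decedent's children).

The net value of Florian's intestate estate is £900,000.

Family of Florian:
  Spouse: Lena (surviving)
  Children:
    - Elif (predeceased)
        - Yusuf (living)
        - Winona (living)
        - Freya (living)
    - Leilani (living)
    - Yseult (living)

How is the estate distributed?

Lena: £225,000; Yusuf: £75,000; Winona: £75,000; Freya: £75,000; Leilani: £225,000; Yseult: £225,000

The spouse counts as an additional share at the children's level, so there are 4 primary shares of £225,000. Lena takes one such share (£225,000).
The children's combined portion (£675,000) is divided into 3 shares of £225,000: Leilani and Yseult each take £225,000; Elif's £225,000 share passes to Elif's issue.
Elif's share (£225,000) is divided into 3 shares of £75,000: Yusuf, Winona, and Freya each take £75,000.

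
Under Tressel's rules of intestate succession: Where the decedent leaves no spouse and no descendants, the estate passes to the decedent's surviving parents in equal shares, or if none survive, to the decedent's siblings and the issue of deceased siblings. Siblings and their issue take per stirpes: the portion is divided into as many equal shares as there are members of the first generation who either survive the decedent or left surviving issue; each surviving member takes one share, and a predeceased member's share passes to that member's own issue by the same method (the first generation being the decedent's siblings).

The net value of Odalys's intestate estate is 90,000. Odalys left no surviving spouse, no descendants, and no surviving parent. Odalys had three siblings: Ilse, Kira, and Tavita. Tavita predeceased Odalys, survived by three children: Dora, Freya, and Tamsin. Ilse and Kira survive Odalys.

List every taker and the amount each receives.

Ilse: 30,000; Kira: 30,000; Dora: 10,000; Freya: 10,000; Tamsin: 10,000

The entire 90,000 passes to the siblings and their issue.
That amount (90,000) is divided into 3 shares of 30,000: Ilse and Kira each take 30,000; Tavita's 30,000 share passes to Tavita's issue.
Tavita's share (30,000) is divided into 3 shares of 10,000: Dora, Freya, and Tamsin each take 10,000.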